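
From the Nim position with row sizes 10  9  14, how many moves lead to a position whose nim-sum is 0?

3

Nim-sum: 10 ^ 9 ^ 14 = 13.
The overall nim-sum is X = 13. A row of size p has a winning move iff p XOR X < p (reduce it to p XOR X).
  10: 10 XOR 13 = 7 < 10 — winning move (to 7).
  9: 9 XOR 13 = 4 < 9 — winning move (to 4).
  14: 14 XOR 13 = 3 < 14 — winning move (to 3).
That gives 3 winning moves.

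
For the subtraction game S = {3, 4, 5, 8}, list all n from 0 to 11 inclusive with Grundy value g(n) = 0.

0, 1, 2, 11

Compute g(0), g(1), … for moves {3, 4, 5, 8}:
k:     0  1  2  3  4  5  6  7  8  9 10 11
g(k):  0  0  0  1  1  1  2  2  2  3  3  0
The P-positions (g = 0) in 0..11 are 0, 1, 2, 11.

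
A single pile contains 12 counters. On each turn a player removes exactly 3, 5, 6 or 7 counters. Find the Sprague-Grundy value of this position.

Build the Grundy sequence with g(k) = mex{g(k−s) : s ∈ {3, 5, 6, 7}, s ≤ k}:
k:     0  1  2  3  4  5  6  7  8  9 10 11 12
g(k):  0  0  0  1  1  1  2  2  2  3  0  0  0
So g(12) = 0.

0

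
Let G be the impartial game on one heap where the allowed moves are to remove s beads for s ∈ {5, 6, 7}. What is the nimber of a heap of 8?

Compute g(0), g(1), … for moves {5, 6, 7}:
g(0) = mex{} = 0
g(1) = mex{} = 0
g(2) = mex{} = 0
g(3) = mex{} = 0
g(4) = mex{} = 0
g(5) = mex{0} = 1
g(6) = mex{0} = 1
g(7) = mex{0} = 1
g(8) = mex{0} = 1
So g(8) = 1.

1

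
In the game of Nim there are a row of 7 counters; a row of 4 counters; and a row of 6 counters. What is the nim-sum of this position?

Nim-sum: 7 ⊕ 4 ⊕ 6 = 5.

5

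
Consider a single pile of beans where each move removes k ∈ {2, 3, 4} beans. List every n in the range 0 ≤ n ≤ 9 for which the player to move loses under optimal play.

Grundy values for subtraction set {2, 3, 4}:
g(0) = mex{} = 0
g(1) = mex{} = 0
g(2) = mex{0} = 1
g(3) = mex{0} = 1
g(4) = mex{0,1} = 2
g(5) = mex{0,1} = 2
g(6) = mex{1,2} = 0
g(7) = mex{1,2} = 0
g(8) = mex{0,2} = 1
g(9) = mex{0,2} = 1
The P-positions (g = 0) in 0..9 are 0, 1, 6, 7.

0, 1, 6, 7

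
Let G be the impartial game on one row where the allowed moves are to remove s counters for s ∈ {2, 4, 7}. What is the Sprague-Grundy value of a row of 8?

1

Grundy values for subtraction set {2, 4, 7}:
g(0) = mex{} = 0
g(1) = mex{} = 0
g(2) = mex{0} = 1
g(3) = mex{0} = 1
g(4) = mex{0,1} = 2
g(5) = mex{0,1} = 2
g(6) = mex{1,2} = 0
g(7) = mex{0,1,2} = 3
g(8) = mex{0,2} = 1
So g(8) = 1.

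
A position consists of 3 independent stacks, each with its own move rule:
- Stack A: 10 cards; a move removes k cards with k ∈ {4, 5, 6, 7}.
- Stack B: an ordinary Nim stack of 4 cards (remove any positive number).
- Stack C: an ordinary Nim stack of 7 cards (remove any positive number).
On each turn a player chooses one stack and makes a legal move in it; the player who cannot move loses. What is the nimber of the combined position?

1

Build the Grundy sequence for stack A with g(k) = mex{g(k−s) : s ∈ {4, 5, 6, 7}, s ≤ k}:
k:     0  1  2  3  4  5  6  7  8  9 10
g(k):  0  0  0  0  1  1  1  1  2  2  2
So g(10) = 2.
Stack B is a plain Nim stack of size 4, so its Grundy value is 4.
Stack C is a plain Nim stack of size 7, so its Grundy value is 7.
By the Sprague-Grundy theorem, the Grundy value of a sum of independent games is the XOR of the component values.
Combined value = 2 XOR 4 XOR 7 = 1.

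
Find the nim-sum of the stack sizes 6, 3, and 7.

Nim-sum: 6 ^ 3 ^ 7 = 2.

2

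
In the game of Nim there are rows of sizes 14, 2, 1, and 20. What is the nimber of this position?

25

In binary:
  01110  (14)
  00010  (2)
  00001  (1)
  10100  (20)
  -----
  11001  (25)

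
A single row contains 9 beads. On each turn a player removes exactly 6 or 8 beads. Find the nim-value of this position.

Compute g(0), g(1), … for moves {6, 8}:
g(0) = mex{} = 0
g(1) = mex{} = 0
g(2) = mex{} = 0
g(3) = mex{} = 0
g(4) = mex{} = 0
g(5) = mex{} = 0
g(6) = mex{0} = 1
g(7) = mex{0} = 1
g(8) = mex{0} = 1
g(9) = mex{0} = 1
So g(9) = 1.

1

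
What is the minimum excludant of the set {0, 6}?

1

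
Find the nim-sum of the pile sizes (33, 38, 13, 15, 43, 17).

63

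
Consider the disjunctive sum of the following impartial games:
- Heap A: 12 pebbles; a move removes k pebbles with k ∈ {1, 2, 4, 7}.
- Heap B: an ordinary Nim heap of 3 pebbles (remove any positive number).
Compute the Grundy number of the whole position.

For heap A, compute g(0), g(1), … with moves {1, 2, 4, 7}:
g(0) = mex{} = 0
g(1) = mex{0} = 1
g(2) = mex{0,1} = 2
g(3) = mex{1,2} = 0
g(4) = mex{0,2} = 1
g(5) = mex{0,1} = 2
g(6) = mex{1,2} = 0
g(7) = mex{0,2} = 1
g(8) = mex{0,1} = 2
g(9) = mex{1,2} = 0
g(10) = mex{0,2} = 1
g(11) = mex{0,1} = 2
g(12) = mex{1,2} = 0
So g(12) = 0.
Heap B is a plain Nim heap of size 3, so its Grundy value is 3.
The value of a disjunctive sum is the nim-sum of the parts.
Combined value = 0 ⊕ 3 = 3.

3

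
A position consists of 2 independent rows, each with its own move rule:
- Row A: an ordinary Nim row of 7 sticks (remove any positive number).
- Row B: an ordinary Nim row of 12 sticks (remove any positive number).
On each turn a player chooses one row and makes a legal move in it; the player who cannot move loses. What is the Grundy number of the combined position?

11

Row A is a plain Nim row of size 7, so its Grundy value is 7.
Row B is a plain Nim row of size 12, so its Grundy value is 12.
By the Sprague-Grundy theorem, the Grundy value of a sum of independent games is the XOR of the component values.
Combined value = 7 XOR 12 = 11.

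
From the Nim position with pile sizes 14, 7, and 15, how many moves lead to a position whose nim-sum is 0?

3

Bitwise XOR of the heap sizes:
  1110  (14)
  0111  (7)
  1111  (15)
  ----
  0110  (6)
The overall nim-sum is X = 6. A pile of size p has a winning move iff p XOR X < p (reduce it to p XOR X).
  14: 14 XOR 6 = 8 < 14 — winning move (to 8).
  7: 7 XOR 6 = 1 < 7 — winning move (to 1).
  15: 15 XOR 6 = 9 < 15 — winning move (to 9).
That gives 3 winning moves.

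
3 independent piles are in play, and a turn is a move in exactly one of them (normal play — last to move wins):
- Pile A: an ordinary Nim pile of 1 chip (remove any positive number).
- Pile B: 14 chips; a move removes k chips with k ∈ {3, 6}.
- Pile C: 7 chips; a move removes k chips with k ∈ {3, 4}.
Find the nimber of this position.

Pile A is a plain Nim pile of size 1, so its Grundy value is 1.
Build the Grundy sequence for pile B with g(k) = mex{g(k−s) : s ∈ {3, 6}, s ≤ k}:
k:     0  1  2  3  4  5  6  7  8  9 10 11 12 13 14
g(k):  0  0  0  1  1  1  2  2  2  0  0  0  1  1  1
So g(14) = 1.
Build the Grundy sequence for pile C with g(k) = mex{g(k−s) : s ∈ {3, 4}, s ≤ k}:
k:     0  1  2  3  4  5  6  7
g(k):  0  0  0  1  1  1  2  0
So g(7) = 0.
By the Sprague-Grundy theorem, the Grundy value of a sum of independent games is the XOR of the component values.
Combined value = 1 XOR 1 XOR 0 = 0.

0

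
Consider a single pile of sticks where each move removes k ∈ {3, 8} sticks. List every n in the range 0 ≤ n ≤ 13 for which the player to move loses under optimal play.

Grundy values for subtraction set {3, 8}:
g(0) = mex{} = 0
g(1) = mex{} = 0
g(2) = mex{} = 0
g(3) = mex{0} = 1
g(4) = mex{0} = 1
g(5) = mex{0} = 1
g(6) = mex{1} = 0
g(7) = mex{1} = 0
g(8) = mex{0,1} = 2
g(9) = mex{0} = 1
g(10) = mex{0} = 1
g(11) = mex{1,2} = 0
g(12) = mex{1} = 0
g(13) = mex{1} = 0
The P-positions (g = 0) in 0..13 are 0, 1, 2, 6, 7, 11, 12, 13.

0, 1, 2, 6, 7, 11, 12, 13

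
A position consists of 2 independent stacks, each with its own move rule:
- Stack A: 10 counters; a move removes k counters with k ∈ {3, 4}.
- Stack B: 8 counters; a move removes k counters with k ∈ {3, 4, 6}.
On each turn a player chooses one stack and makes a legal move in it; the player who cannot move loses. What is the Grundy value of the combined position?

3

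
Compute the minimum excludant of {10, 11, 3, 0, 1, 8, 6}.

2

The values 0, 1 are all present; 2 is the first non-negative integer missing from the set.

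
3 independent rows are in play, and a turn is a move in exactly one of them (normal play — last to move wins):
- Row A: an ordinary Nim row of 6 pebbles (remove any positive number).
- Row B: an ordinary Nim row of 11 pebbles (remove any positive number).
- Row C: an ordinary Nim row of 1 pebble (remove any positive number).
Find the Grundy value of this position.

12

Row A is a plain Nim row of size 6, so its Grundy value is 6.
Row B is a plain Nim row of size 11, so its Grundy value is 11.
Row C is a plain Nim row of size 1, so its Grundy value is 1.
By the Sprague-Grundy theorem, the Grundy value of a sum of independent games is the XOR of the component values.
Combined value = 6 ⊕ 11 ⊕ 1 = 12.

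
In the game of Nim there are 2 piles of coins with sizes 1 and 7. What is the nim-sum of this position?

6

Nim-sum: 1 ⊕ 7 = 6.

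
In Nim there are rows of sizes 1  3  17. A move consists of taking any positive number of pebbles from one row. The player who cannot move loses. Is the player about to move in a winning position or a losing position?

In binary:
  00001  (1)
  00011  (3)
  10001  (17)
  -----
  10011  (19)
The nim-sum is 19 ≠ 0, so this is an N-position: the player to move can win.

Winning position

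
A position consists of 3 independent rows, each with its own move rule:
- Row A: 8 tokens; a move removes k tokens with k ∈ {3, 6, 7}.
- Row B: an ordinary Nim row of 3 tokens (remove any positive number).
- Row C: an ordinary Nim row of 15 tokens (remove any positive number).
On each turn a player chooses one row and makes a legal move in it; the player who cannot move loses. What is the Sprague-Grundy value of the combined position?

14

For row A, compute g(0), g(1), … with moves {3, 6, 7}:
k:     0  1  2  3  4  5  6  7  8
g(k):  0  0  0  1  1  1  2  2  2
So g(8) = 2.
Row B is a plain Nim row of size 3, so its Grundy value is 3.
Row C is a plain Nim row of size 15, so its Grundy value is 15.
By the Sprague-Grundy theorem, the Grundy value of a sum of independent games is the XOR of the component values.
Combined value = 2 XOR 3 XOR 15 = 14.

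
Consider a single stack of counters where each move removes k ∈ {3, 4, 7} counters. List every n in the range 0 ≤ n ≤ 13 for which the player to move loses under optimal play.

0, 1, 2, 10, 11, 12

Grundy values for subtraction set {3, 4, 7}:
g(0) = mex{} = 0
g(1) = mex{} = 0
g(2) = mex{} = 0
g(3) = mex{0} = 1
g(4) = mex{0} = 1
g(5) = mex{0} = 1
g(6) = mex{0,1} = 2
g(7) = mex{0,1} = 2
g(8) = mex{0,1} = 2
g(9) = mex{0,1,2} = 3
g(10) = mex{1,2} = 0
g(11) = mex{1,2} = 0
g(12) = mex{1,2,3} = 0
g(13) = mex{0,2,3} = 1
The P-positions (g = 0) in 0..13 are 0, 1, 2, 10, 11, 12.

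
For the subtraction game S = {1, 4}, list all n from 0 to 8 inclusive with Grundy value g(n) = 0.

0, 2, 5, 7

Build the Grundy sequence with g(k) = mex{g(k−s) : s ∈ {1, 4}, s ≤ k}:
k:     0  1  2  3  4  5  6  7  8
g(k):  0  1  0  1  2  0  1  0  1
The P-positions (g = 0) in 0..8 are 0, 2, 5, 7.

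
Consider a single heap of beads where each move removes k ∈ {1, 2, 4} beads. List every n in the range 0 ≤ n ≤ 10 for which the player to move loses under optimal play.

0, 3, 6, 9

Compute g(0), g(1), … for moves {1, 2, 4}:
g(0) = mex{} = 0
g(1) = mex{0} = 1
g(2) = mex{0,1} = 2
g(3) = mex{1,2} = 0
g(4) = mex{0,2} = 1
g(5) = mex{0,1} = 2
g(6) = mex{1,2} = 0
g(7) = mex{0,2} = 1
g(8) = mex{0,1} = 2
g(9) = mex{1,2} = 0
g(10) = mex{0,2} = 1
The P-positions (g = 0) in 0..10 are 0, 3, 6, 9.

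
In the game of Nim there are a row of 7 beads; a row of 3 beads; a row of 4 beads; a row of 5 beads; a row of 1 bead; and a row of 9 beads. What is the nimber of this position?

13

In binary:
  0111  (7)
  0011  (3)
  0100  (4)
  0101  (5)
  0001  (1)
  1001  (9)
  ----
  1101  (13)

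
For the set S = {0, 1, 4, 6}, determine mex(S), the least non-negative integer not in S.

2

The values 0, 1 are all present; 2 is the first non-negative integer missing from the set.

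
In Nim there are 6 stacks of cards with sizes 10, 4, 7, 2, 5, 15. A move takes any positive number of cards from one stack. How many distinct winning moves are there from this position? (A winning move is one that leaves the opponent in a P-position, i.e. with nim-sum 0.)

Nim-sum: 10 ⊕ 4 ⊕ 7 ⊕ 2 ⊕ 5 ⊕ 15 = 1.
The overall nim-sum is X = 1. A stack of size p has a winning move iff p XOR X < p (reduce it to p XOR X).
  10: 10 XOR 1 = 11 ≥ 10 — no move.
  4: 4 XOR 1 = 5 ≥ 4 — no move.
  7: 7 XOR 1 = 6 < 7 — winning move (to 6).
  2: 2 XOR 1 = 3 ≥ 2 — no move.
  5: 5 XOR 1 = 4 < 5 — winning move (to 4).
  15: 15 XOR 1 = 14 < 15 — winning move (to 14).
That gives 3 winning moves.

3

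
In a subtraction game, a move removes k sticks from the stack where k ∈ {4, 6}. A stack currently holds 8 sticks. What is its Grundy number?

Build the Grundy sequence with g(k) = mex{g(k−s) : s ∈ {4, 6}, s ≤ k}:
k:     0  1  2  3  4  5  6  7  8
g(k):  0  0  0  0  1  1  1  1  2
So g(8) = 2.

2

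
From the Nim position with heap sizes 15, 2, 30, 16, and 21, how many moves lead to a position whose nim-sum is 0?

3

In binary:
  01111  (15)
  00010  (2)
  11110  (30)
  10000  (16)
  10101  (21)
  -----
  10110  (22)
The overall nim-sum is X = 22. A heap of size p has a winning move iff p XOR X < p (reduce it to p XOR X).
  15: 15 XOR 22 = 25 ≥ 15 — no move.
  2: 2 XOR 22 = 20 ≥ 2 — no move.
  30: 30 XOR 22 = 8 < 30 — winning move (to 8).
  16: 16 XOR 22 = 6 < 16 — winning move (to 6).
  21: 21 XOR 22 = 3 < 21 — winning move (to 3).
That gives 3 winning moves.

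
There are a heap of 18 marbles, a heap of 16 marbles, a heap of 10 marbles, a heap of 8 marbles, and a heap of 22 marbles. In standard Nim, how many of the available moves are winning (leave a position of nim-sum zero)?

3

Nim-sum: 18 ⊕ 16 ⊕ 10 ⊕ 8 ⊕ 22 = 22.
The overall nim-sum is X = 22. A heap of size p has a winning move iff p XOR X < p (reduce it to p XOR X).
  18: 18 XOR 22 = 4 < 18 — winning move (to 4).
  16: 16 XOR 22 = 6 < 16 — winning move (to 6).
  10: 10 XOR 22 = 28 ≥ 10 — no move.
  8: 8 XOR 22 = 30 ≥ 8 — no move.
  22: 22 XOR 22 = 0 < 22 — winning move (to 0).
That gives 3 winning moves.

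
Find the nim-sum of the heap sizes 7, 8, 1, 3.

Compute the nim-sum pairwise:
7 ^ 8 = 15
15 ^ 1 = 14
14 ^ 3 = 13

13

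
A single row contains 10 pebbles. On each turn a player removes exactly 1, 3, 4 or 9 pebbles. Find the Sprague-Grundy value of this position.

3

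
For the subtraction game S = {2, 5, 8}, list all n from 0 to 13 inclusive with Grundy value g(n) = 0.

0, 1, 4, 7, 10, 11

Build the Grundy sequence with g(k) = mex{g(k−s) : s ∈ {2, 5, 8}, s ≤ k}:
k:     0  1  2  3  4  5  6  7  8  9 10 11 12 13
g(k):  0  0  1  1  0  2  1  0  2  1  0  0  1  1
The P-positions (g = 0) in 0..13 are 0, 1, 4, 7, 10, 11.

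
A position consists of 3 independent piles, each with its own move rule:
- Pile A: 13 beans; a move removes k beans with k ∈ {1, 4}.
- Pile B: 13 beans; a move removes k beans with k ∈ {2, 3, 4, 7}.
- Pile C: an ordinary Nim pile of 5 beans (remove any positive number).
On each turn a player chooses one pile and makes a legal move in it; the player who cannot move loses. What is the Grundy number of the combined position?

For pile A, compute g(0), g(1), … with moves {1, 4}:
k:     0  1  2  3  4  5  6  7  8  9 10 11 12 13
g(k):  0  1  0  1  2  0  1  0  1  2  0  1  0  1
So g(13) = 1.
For pile B, compute g(0), g(1), … with moves {2, 3, 4, 7}:
g(0) = mex{} = 0
g(1) = mex{} = 0
g(2) = mex{0} = 1
g(3) = mex{0} = 1
g(4) = mex{0,1} = 2
g(5) = mex{0,1} = 2
g(6) = mex{1,2} = 0
g(7) = mex{0,1,2} = 3
g(8) = mex{0,2} = 1
g(9) = mex{0,1,2,3} = 4
g(10) = mex{0,1,3} = 2
g(11) = mex{1,2,3,4} = 0
g(12) = mex{1,2,4} = 0
g(13) = mex{0,2,4} = 1
So g(13) = 1.
Pile C is a plain Nim pile of size 5, so its Grundy value is 5.
The value of a disjunctive sum is the nim-sum of the parts.
Combined value = 1 ⊕ 1 ⊕ 5 = 5.

5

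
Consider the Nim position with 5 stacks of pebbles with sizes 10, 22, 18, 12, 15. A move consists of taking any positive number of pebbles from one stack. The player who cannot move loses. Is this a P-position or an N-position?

N-position

Bitwise XOR of the heap sizes:
  01010  (10)
  10110  (22)
  10010  (18)
  01100  (12)
  01111  (15)
  -----
  01101  (13)
The nim-sum is 13 ≠ 0, so this is an N-position: the player to move can win.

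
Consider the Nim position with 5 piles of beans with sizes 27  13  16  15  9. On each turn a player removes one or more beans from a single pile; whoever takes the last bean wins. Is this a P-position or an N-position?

P-position

Compute the nim-sum pairwise:
27 ^ 13 = 22
22 ^ 16 = 6
6 ^ 15 = 9
9 ^ 9 = 0
The nim-sum is 0, so this is a P-position: the player to move is in a losing position under optimal play.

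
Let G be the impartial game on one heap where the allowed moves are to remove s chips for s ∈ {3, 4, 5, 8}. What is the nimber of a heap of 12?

0

Grundy values for subtraction set {3, 4, 5, 8}:
g(0) = mex{} = 0
g(1) = mex{} = 0
g(2) = mex{} = 0
g(3) = mex{0} = 1
g(4) = mex{0} = 1
g(5) = mex{0} = 1
g(6) = mex{0,1} = 2
g(7) = mex{0,1} = 2
g(8) = mex{0,1} = 2
g(9) = mex{0,1,2} = 3
g(10) = mex{0,1,2} = 3
g(11) = mex{1,2} = 0
g(12) = mex{1,2,3} = 0
So g(12) = 0.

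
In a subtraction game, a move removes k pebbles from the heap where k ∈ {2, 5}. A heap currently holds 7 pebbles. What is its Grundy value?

0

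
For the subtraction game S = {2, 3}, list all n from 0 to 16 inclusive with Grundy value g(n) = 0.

0, 1, 5, 6, 10, 11, 15, 16

Grundy values for subtraction set {2, 3}:
k:     0  1  2  3  4  5  6  7  8  9 10 11 12 13 14 15 16
g(k):  0  0  1  1  2  0  0  1  1  2  0  0  1  1  2  0  0
The P-positions (g = 0) in 0..16 are 0, 1, 5, 6, 10, 11, 15, 16.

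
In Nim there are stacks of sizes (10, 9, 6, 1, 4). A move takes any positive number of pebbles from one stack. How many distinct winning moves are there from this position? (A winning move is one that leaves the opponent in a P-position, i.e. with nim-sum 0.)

0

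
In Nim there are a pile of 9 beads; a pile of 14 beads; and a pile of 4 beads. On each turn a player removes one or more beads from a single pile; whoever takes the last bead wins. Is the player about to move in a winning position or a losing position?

Nim-sum: 9 ^ 14 ^ 4 = 3.
The nim-sum is 3 ≠ 0, so this is an N-position: the player to move can win.

Winning position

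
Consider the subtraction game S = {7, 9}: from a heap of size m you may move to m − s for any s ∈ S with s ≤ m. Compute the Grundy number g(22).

0

Build the Grundy sequence with g(k) = mex{g(k−s) : s ∈ {7, 9}, s ≤ k}:
k:     0  1  2  3  4  5  6  7  8  9 10 11 12 13 14 15 16 17 18 19 20 21 22
g(k):  0  0  0  0  0  0  0  1  1  1  1  1  1  1  2  2  0  0  0  0  0  0  0
So g(22) = 0.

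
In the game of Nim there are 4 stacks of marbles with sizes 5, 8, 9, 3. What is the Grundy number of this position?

7

Nim-sum: 5 ⊕ 8 ⊕ 9 ⊕ 3 = 7.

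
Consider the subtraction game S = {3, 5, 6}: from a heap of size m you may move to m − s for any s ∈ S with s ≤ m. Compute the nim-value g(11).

0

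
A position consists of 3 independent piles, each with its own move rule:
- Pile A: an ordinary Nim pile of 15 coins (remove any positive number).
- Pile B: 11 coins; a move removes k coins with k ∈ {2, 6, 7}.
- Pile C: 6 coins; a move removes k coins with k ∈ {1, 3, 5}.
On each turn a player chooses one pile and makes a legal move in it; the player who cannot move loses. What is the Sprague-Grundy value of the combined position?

14

Pile A is a plain Nim pile of size 15, so its Grundy value is 15.
For pile B, compute g(0), g(1), … with moves {2, 6, 7}:
k:     0  1  2  3  4  5  6  7  8  9 10 11
g(k):  0  0  1  1  0  0  1  1  2  0  3  1
So g(11) = 1.
Build the Grundy sequence for pile C with g(k) = mex{g(k−s) : s ∈ {1, 3, 5}, s ≤ k}:
k:     0  1  2  3  4  5  6
g(k):  0  1  0  1  0  1  0
So g(6) = 0.
By the Sprague-Grundy theorem, the Grundy value of a sum of independent games is the XOR of the component values.
Combined value = 15 XOR 1 XOR 0 = 14.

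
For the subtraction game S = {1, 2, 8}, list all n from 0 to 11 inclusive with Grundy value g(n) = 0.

Grundy values for subtraction set {1, 2, 8}:
g(0) = mex{} = 0
g(1) = mex{0} = 1
g(2) = mex{0,1} = 2
g(3) = mex{1,2} = 0
g(4) = mex{0,2} = 1
g(5) = mex{0,1} = 2
g(6) = mex{1,2} = 0
g(7) = mex{0,2} = 1
g(8) = mex{0,1} = 2
g(9) = mex{1,2} = 0
g(10) = mex{0,2} = 1
g(11) = mex{0,1} = 2
The P-positions (g = 0) in 0..11 are 0, 3, 6, 9.

0, 3, 6, 9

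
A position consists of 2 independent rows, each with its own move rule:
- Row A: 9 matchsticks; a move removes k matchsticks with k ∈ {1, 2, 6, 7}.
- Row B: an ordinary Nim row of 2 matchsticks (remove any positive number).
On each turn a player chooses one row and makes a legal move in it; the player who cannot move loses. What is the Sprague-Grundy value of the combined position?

3

For row A, compute g(0), g(1), … with moves {1, 2, 6, 7}:
k:     0  1  2  3  4  5  6  7  8  9
g(k):  0  1  2  0  1  2  3  4  0  1
So g(9) = 1.
Row B is a plain Nim row of size 2, so its Grundy value is 2.
By the Sprague-Grundy theorem, the Grundy value of a sum of independent games is the XOR of the component values.
Combined value = 1 XOR 2 = 3.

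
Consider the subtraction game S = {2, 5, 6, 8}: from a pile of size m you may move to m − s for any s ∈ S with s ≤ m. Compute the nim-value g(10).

3

Build the Grundy sequence with g(k) = mex{g(k−s) : s ∈ {2, 5, 6, 8}, s ≤ k}:
k:     0  1  2  3  4  5  6  7  8  9 10
g(k):  0  0  1  1  0  2  1  3  2  2  3
So g(10) = 3.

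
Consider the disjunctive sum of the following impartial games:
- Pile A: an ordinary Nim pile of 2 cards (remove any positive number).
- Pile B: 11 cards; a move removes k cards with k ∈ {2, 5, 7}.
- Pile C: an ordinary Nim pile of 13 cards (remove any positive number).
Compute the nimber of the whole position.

12

Pile A is a plain Nim pile of size 2, so its Grundy value is 2.
Grundy values for pile B (subtraction set {2, 5, 7}):
k:     0  1  2  3  4  5  6  7  8  9 10 11
g(k):  0  0  1  1  0  2  1  3  2  2  0  3
So g(11) = 3.
Pile C is a plain Nim pile of size 13, so its Grundy value is 13.
By the Sprague-Grundy theorem, the Grundy value of a sum of independent games is the XOR of the component values.
Combined value = 2 XOR 3 XOR 13 = 12.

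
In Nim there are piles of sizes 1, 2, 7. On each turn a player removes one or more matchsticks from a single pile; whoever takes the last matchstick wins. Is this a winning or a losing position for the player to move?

Nim-sum: 1 XOR 2 XOR 7 = 4.
The nim-sum is 4 ≠ 0, so this is an N-position: the player to move can win.

Winning position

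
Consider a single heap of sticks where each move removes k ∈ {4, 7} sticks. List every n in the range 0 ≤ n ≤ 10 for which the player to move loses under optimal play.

0, 1, 2, 3

Build the Grundy sequence with g(k) = mex{g(k−s) : s ∈ {4, 7}, s ≤ k}:
k:     0  1  2  3  4  5  6  7  8  9 10
g(k):  0  0  0  0  1  1  1  1  2  2  2
The P-positions (g = 0) in 0..10 are 0, 1, 2, 3.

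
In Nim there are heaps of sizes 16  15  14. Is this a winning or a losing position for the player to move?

Winning position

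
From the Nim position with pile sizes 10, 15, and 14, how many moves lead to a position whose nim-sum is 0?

3

Write each in binary and XOR column by column:
  1010  (10)
  1111  (15)
  1110  (14)
  ----
  1011  (11)
The overall nim-sum is X = 11. A pile of size p has a winning move iff p XOR X < p (reduce it to p XOR X).
  10: 10 XOR 11 = 1 < 10 — winning move (to 1).
  15: 15 XOR 11 = 4 < 15 — winning move (to 4).
  14: 14 XOR 11 = 5 < 14 — winning move (to 5).
That gives 3 winning moves.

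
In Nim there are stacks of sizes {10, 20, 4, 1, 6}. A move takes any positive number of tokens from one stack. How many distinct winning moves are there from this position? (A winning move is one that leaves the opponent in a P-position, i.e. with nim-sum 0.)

Nim-sum: 10 XOR 20 XOR 4 XOR 1 XOR 6 = 29.
The overall nim-sum is X = 29. A stack of size p has a winning move iff p XOR X < p (reduce it to p XOR X).
  10: 10 XOR 29 = 23 ≥ 10 — no move.
  20: 20 XOR 29 = 9 < 20 — winning move (to 9).
  4: 4 XOR 29 = 25 ≥ 4 — no move.
  1: 1 XOR 29 = 28 ≥ 1 — no move.
  6: 6 XOR 29 = 27 ≥ 6 — no move.
That gives 1 winning move.

1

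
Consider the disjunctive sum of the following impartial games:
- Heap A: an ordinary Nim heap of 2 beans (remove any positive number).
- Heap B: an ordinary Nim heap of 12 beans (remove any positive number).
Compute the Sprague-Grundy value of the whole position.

Heap A is a plain Nim heap of size 2, so its Grundy value is 2.
Heap B is a plain Nim heap of size 12, so its Grundy value is 12.
The value of a disjunctive sum is the nim-sum of the parts.
Combined value = 2 ⊕ 12 = 14.

14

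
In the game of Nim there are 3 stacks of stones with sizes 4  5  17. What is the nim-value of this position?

16

Bitwise XOR of the heap sizes:
  00100  (4)
  00101  (5)
  10001  (17)
  -----
  10000  (16)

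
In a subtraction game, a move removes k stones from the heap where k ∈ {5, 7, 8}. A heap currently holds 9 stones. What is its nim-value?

1

Compute g(0), g(1), … for moves {5, 7, 8}:
k:     0  1  2  3  4  5  6  7  8  9
g(k):  0  0  0  0  0  1  1  1  1  1
So g(9) = 1.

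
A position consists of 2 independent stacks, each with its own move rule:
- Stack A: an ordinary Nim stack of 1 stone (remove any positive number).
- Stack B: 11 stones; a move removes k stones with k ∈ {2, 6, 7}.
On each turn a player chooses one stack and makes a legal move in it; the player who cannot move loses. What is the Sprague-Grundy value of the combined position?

0

Stack A is a plain Nim stack of size 1, so its Grundy value is 1.
For stack B, compute g(0), g(1), … with moves {2, 6, 7}:
g(0) = mex{} = 0
g(1) = mex{} = 0
g(2) = mex{0} = 1
g(3) = mex{0} = 1
g(4) = mex{1} = 0
g(5) = mex{1} = 0
g(6) = mex{0} = 1
g(7) = mex{0} = 1
g(8) = mex{0,1} = 2
g(9) = mex{1} = 0
g(10) = mex{0,1,2} = 3
g(11) = mex{0} = 1
So g(11) = 1.
The value of a disjunctive sum is the nim-sum of the parts.
Combined value = 1 ⊕ 1 = 0.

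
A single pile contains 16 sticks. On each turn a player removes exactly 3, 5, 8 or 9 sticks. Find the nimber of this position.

Compute g(0), g(1), … for moves {3, 5, 8, 9}:
k:     0  1  2  3  4  5  6  7  8  9 10 11 12 13 14 15 16
g(k):  0  0  0  1  1  1  2  2  2  3  3  3  0  0  0  1  1
So g(16) = 1.

1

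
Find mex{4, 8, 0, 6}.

1

0 is in the set but 1 is not, so the mex is 1.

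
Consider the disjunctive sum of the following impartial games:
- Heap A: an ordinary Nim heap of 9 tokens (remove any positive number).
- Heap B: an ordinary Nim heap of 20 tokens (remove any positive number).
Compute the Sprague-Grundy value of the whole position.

29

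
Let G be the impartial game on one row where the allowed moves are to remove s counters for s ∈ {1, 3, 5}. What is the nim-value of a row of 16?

0

Grundy values for subtraction set {1, 3, 5}:
k:     0  1  2  3  4  5  6  7  8  9 10 11 12 13 14 15 16
g(k):  0  1  0  1  0  1  0  1  0  1  0  1  0  1  0  1  0
So g(16) = 0.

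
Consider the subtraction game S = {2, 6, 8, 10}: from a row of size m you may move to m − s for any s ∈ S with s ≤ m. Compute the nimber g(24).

Grundy values for subtraction set {2, 6, 8, 10}:
k:     0  1  2  3  4  5  6  7  8  9 10 11 12 13 14 15 16 17 18 19 20 21 22 23 24
g(k):  0  0  1  1  0  0  1  1  2  2  3  3  2  2  3  3  0  0  1  1  0  0  1  1  2
So g(24) = 2.

2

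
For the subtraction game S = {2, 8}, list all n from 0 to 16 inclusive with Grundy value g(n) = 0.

Build the Grundy sequence with g(k) = mex{g(k−s) : s ∈ {2, 8}, s ≤ k}:
k:     0  1  2  3  4  5  6  7  8  9 10 11 12 13 14 15 16
g(k):  0  0  1  1  0  0  1  1  2  2  0  0  1  1  0  0  1
The P-positions (g = 0) in 0..16 are 0, 1, 4, 5, 10, 11, 14, 15.

0, 1, 4, 5, 10, 11, 14, 15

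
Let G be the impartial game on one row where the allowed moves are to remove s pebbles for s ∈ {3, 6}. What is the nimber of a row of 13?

Grundy values for subtraction set {3, 6}:
g(0) = mex{} = 0
g(1) = mex{} = 0
g(2) = mex{} = 0
g(3) = mex{0} = 1
g(4) = mex{0} = 1
g(5) = mex{0} = 1
g(6) = mex{0,1} = 2
g(7) = mex{0,1} = 2
g(8) = mex{0,1} = 2
g(9) = mex{1,2} = 0
g(10) = mex{1,2} = 0
g(11) = mex{1,2} = 0
g(12) = mex{0,2} = 1
g(13) = mex{0,2} = 1
So g(13) = 1.

1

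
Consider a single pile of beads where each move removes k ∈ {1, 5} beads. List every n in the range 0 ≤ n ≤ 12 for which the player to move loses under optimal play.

0, 2, 4, 6, 8, 10, 12

Build the Grundy sequence with g(k) = mex{g(k−s) : s ∈ {1, 5}, s ≤ k}:
k:     0  1  2  3  4  5  6  7  8  9 10 11 12
g(k):  0  1  0  1  0  1  0  1  0  1  0  1  0
The P-positions (g = 0) in 0..12 are 0, 2, 4, 6, 8, 10, 12.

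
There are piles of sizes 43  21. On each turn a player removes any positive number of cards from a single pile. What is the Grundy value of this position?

62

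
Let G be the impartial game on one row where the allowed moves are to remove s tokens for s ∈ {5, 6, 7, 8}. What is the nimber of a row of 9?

1

Compute g(0), g(1), … for moves {5, 6, 7, 8}:
g(0) = mex{} = 0
g(1) = mex{} = 0
g(2) = mex{} = 0
g(3) = mex{} = 0
g(4) = mex{} = 0
g(5) = mex{0} = 1
g(6) = mex{0} = 1
g(7) = mex{0} = 1
g(8) = mex{0} = 1
g(9) = mex{0} = 1
So g(9) = 1.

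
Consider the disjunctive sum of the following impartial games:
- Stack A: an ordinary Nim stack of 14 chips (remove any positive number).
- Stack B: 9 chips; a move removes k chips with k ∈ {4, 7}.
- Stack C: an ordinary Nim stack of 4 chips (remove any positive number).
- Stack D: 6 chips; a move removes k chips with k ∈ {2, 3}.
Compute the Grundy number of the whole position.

8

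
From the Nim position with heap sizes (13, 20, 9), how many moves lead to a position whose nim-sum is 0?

1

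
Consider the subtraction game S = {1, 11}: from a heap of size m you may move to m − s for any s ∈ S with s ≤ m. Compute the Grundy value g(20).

Compute g(0), g(1), … for moves {1, 11}:
k:     0  1  2  3  4  5  6  7  8  9 10 11 12 13 14 15 16 17 18 19 20
g(k):  0  1  0  1  0  1  0  1  0  1  0  1  0  1  0  1  0  1  0  1  0
So g(20) = 0.

0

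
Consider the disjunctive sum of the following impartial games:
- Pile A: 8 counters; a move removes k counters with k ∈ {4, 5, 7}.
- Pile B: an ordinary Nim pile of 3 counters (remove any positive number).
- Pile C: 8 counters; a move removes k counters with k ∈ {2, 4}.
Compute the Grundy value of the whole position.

0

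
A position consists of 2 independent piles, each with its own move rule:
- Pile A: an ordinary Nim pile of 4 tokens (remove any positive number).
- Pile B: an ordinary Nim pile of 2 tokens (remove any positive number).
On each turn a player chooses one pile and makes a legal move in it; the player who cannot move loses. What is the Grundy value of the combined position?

6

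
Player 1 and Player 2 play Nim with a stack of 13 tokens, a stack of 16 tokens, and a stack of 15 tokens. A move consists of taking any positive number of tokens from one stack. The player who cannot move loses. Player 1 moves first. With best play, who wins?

Compute the nim-sum pairwise:
13 ^ 16 = 29
29 ^ 15 = 18
The nim-sum is 18 ≠ 0, so this is an N-position: the player to move can win; Player 1 has a winning move.

Player 1 wins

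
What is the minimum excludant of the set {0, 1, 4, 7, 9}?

The values 0, 1 are all present; 2 is the first non-negative integer missing from the set.

2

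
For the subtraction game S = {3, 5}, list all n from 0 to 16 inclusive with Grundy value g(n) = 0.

0, 1, 2, 8, 9, 10, 16

Compute g(0), g(1), … for moves {3, 5}:
k:     0  1  2  3  4  5  6  7  8  9 10 11 12 13 14 15 16
g(k):  0  0  0  1  1  1  2  2  0  0  0  1  1  1  2  2  0
The P-positions (g = 0) in 0..16 are 0, 1, 2, 8, 9, 10, 16.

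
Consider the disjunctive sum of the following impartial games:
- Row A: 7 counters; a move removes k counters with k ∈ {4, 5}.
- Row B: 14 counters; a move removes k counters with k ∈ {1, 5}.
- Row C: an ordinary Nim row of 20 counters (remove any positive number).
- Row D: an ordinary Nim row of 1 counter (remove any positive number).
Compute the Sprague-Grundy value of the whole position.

For row A, compute g(0), g(1), … with moves {4, 5}:
g(0) = mex{} = 0
g(1) = mex{} = 0
g(2) = mex{} = 0
g(3) = mex{} = 0
g(4) = mex{0} = 1
g(5) = mex{0} = 1
g(6) = mex{0} = 1
g(7) = mex{0} = 1
So g(7) = 1.
Grundy values for row B (subtraction set {1, 5}):
g(0) = mex{} = 0
g(1) = mex{0} = 1
g(2) = mex{1} = 0
g(3) = mex{0} = 1
g(4) = mex{1} = 0
g(5) = mex{0} = 1
g(6) = mex{1} = 0
g(7) = mex{0} = 1
g(8) = mex{1} = 0
g(9) = mex{0} = 1
g(10) = mex{1} = 0
g(11) = mex{0} = 1
g(12) = mex{1} = 0
g(13) = mex{0} = 1
g(14) = mex{1} = 0
So g(14) = 0.
Row C is a plain Nim row of size 20, so its Grundy value is 20.
Row D is a plain Nim row of size 1, so its Grundy value is 1.
By the Sprague-Grundy theorem, the Grundy value of a sum of independent games is the XOR of the component values.
Combined value = 1 ⊕ 0 ⊕ 20 ⊕ 1 = 20.

20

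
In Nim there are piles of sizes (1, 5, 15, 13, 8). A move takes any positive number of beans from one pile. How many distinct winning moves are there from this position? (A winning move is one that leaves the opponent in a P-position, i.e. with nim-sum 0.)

Bitwise XOR of the heap sizes:
  0001  (1)
  0101  (5)
  1111  (15)
  1101  (13)
  1000  (8)
  ----
  1110  (14)
The overall nim-sum is X = 14. A pile of size p has a winning move iff p XOR X < p (reduce it to p XOR X).
  1: 1 XOR 14 = 15 ≥ 1 — no move.
  5: 5 XOR 14 = 11 ≥ 5 — no move.
  15: 15 XOR 14 = 1 < 15 — winning move (to 1).
  13: 13 XOR 14 = 3 < 13 — winning move (to 3).
  8: 8 XOR 14 = 6 < 8 — winning move (to 6).
That gives 3 winning moves.

3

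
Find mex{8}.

0

0 is not in the set, so the mex is 0.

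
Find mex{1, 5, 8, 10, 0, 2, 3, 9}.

4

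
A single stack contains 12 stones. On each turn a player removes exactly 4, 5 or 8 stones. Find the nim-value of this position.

Build the Grundy sequence with g(k) = mex{g(k−s) : s ∈ {4, 5, 8}, s ≤ k}:
k:     0  1  2  3  4  5  6  7  8  9 10 11 12
g(k):  0  0  0  0  1  1  1  1  2  2  2  2  0
So g(12) = 0.

0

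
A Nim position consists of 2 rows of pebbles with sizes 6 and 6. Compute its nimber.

0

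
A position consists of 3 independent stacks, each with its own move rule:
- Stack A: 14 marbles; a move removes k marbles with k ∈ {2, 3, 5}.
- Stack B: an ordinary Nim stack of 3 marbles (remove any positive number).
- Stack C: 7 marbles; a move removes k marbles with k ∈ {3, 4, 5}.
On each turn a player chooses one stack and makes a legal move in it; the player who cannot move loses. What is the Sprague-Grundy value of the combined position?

1

For stack A, compute g(0), g(1), … with moves {2, 3, 5}:
k:     0  1  2  3  4  5  6  7  8  9 10 11 12 13 14
g(k):  0  0  1  1  2  2  3  0  0  1  1  2  2  3  0
So g(14) = 0.
Stack B is a plain Nim stack of size 3, so its Grundy value is 3.
Build the Grundy sequence for stack C with g(k) = mex{g(k−s) : s ∈ {3, 4, 5}, s ≤ k}:
g(0) = mex{} = 0
g(1) = mex{} = 0
g(2) = mex{} = 0
g(3) = mex{0} = 1
g(4) = mex{0} = 1
g(5) = mex{0} = 1
g(6) = mex{0,1} = 2
g(7) = mex{0,1} = 2
So g(7) = 2.
By the Sprague-Grundy theorem, the Grundy value of a sum of independent games is the XOR of the component values.
Combined value = 0 XOR 3 XOR 2 = 1.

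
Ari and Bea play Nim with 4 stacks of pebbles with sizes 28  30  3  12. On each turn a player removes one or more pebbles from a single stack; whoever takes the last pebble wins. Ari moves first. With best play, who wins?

Ari wins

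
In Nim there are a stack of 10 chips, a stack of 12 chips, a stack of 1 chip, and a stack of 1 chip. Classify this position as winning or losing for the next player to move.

Compute the nim-sum pairwise:
10 ⊕ 12 = 6
6 ⊕ 1 = 7
7 ⊕ 1 = 6
The nim-sum is 6 ≠ 0, so this is an N-position: the player to move can win.

Winning position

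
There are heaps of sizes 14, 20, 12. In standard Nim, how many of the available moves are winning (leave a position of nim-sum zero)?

1

In binary:
  01110  (14)
  10100  (20)
  01100  (12)
  -----
  10110  (22)
The overall nim-sum is X = 22. A heap of size p has a winning move iff p XOR X < p (reduce it to p XOR X).
  14: 14 XOR 22 = 24 ≥ 14 — no move.
  20: 20 XOR 22 = 2 < 20 — winning move (to 2).
  12: 12 XOR 22 = 26 ≥ 12 — no move.
That gives 1 winning move.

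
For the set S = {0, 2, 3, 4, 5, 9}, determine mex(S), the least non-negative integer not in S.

0 is in the set but 1 is not, so the mex is 1.

1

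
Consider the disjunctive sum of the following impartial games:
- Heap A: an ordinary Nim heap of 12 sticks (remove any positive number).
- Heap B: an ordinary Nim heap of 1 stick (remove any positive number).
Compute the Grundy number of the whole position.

13

Heap A is a plain Nim heap of size 12, so its Grundy value is 12.
Heap B is a plain Nim heap of size 1, so its Grundy value is 1.
The value of a disjunctive sum is the nim-sum of the parts.
Combined value = 12 XOR 1 = 13.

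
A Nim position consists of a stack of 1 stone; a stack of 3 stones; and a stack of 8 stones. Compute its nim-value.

Compute the nim-sum pairwise:
1 XOR 3 = 2
2 XOR 8 = 10

10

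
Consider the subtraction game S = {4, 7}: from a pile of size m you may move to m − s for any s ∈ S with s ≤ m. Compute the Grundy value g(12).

Grundy values for subtraction set {4, 7}:
k:     0  1  2  3  4  5  6  7  8  9 10 11 12
g(k):  0  0  0  0  1  1  1  1  2  2  2  0  0
So g(12) = 0.

0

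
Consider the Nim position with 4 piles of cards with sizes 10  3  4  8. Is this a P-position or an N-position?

N-position

Nim-sum: 10 XOR 3 XOR 4 XOR 8 = 5.
The nim-sum is 5 ≠ 0, so this is an N-position: the player to move can win.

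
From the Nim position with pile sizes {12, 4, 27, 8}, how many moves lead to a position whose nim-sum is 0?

1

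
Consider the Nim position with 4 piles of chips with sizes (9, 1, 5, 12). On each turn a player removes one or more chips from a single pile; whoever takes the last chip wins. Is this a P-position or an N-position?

Compute the nim-sum pairwise:
9 ⊕ 1 = 8
8 ⊕ 5 = 13
13 ⊕ 12 = 1
The nim-sum is 1 ≠ 0, so this is an N-position: the player to move can win.

N-position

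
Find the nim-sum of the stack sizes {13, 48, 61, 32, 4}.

Compute the nim-sum pairwise:
13 XOR 48 = 61
61 XOR 61 = 0
0 XOR 32 = 32
32 XOR 4 = 36

36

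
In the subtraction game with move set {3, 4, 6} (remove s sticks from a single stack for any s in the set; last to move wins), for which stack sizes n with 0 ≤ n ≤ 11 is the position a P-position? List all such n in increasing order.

0, 1, 2, 9, 10, 11

Build the Grundy sequence with g(k) = mex{g(k−s) : s ∈ {3, 4, 6}, s ≤ k}:
k:     0  1  2  3  4  5  6  7  8  9 10 11
g(k):  0  0  0  1  1  1  2  2  2  0  0  0
The P-positions (g = 0) in 0..11 are 0, 1, 2, 9, 10, 11.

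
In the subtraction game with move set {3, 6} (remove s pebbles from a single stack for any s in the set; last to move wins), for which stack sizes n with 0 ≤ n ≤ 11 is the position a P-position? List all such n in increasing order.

Compute g(0), g(1), … for moves {3, 6}:
k:     0  1  2  3  4  5  6  7  8  9 10 11
g(k):  0  0  0  1  1  1  2  2  2  0  0  0
The P-positions (g = 0) in 0..11 are 0, 1, 2, 9, 10, 11.

0, 1, 2, 9, 10, 11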